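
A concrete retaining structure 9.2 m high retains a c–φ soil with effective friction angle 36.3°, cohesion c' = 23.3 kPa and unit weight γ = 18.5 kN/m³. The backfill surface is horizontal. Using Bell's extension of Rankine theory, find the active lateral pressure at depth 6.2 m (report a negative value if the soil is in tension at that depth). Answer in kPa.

K_a = (1 − sin φ)/(1 + sin φ) = 0.2563.
σ_a = K_a γ z − 2c√K_a = 0.2563×18.5×6.2 − 2×23.3×0.5062 = 5.804 kPa.

5.80 kPa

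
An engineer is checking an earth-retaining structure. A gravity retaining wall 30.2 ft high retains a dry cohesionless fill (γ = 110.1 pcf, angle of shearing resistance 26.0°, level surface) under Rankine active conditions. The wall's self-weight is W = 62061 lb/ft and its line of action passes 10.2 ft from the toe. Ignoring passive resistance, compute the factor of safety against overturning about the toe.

3.21

K_a = tan²(45° − 26.0°/2) = 0.3905.
P_a = ½K_aγH² = 0.5×0.3905×110.1×30.2² = 19600 lb/ft, acting at H/3 = 10.07 ft above the base.
Overturning moment M_o = P_a × H/3 = 19600 × 10.07 = 197300.
Resisting moment M_r = W × 10.2 = 62061 × 10.2 = 633000.
FS_overturning = M_r/M_o = 633000/197300 = 3.208.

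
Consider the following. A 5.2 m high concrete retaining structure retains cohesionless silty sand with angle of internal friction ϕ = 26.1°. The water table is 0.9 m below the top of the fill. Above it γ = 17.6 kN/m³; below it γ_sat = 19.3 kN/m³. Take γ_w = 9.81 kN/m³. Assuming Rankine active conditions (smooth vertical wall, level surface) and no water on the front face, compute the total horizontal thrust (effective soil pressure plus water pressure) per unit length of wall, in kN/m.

K_a = tan²(45° − φ/2) = 0.3889.
γ' = 19.3 − 9.81 = 9.490 kN/m³. Depth below WT = 4.3 m.
σ'_h at WT = K_a γ d_w = 6.161 kPa; at base = 6.161 + K_a γ' × 4.3 = 22.03 kPa.
P₁ (0–0.9 m) = ½×6.161×0.9 = 2.772. P₂ (0.9–5.2 m) = ½(6.161+22.03)×4.3 = 60.62.
P_w = ½ γ_w h₂² = 0.5×9.81×4.3² = 90.69. Total = 2.772+60.62+90.69 = 154.1 kN/m.

154 kN/m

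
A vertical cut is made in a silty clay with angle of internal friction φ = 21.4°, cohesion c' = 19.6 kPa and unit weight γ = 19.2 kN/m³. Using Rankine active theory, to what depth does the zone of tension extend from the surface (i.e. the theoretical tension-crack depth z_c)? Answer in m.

2.99 m

K_a = tan²(45° − 21.4°/2) = 0.4653; √K_a = 0.6822.
The active pressure is zero where K_a γ z = 2c√K_a, so z_c = 2c/(γ√K_a) = 2×19.6/(19.2×0.6822) = 2.993 m.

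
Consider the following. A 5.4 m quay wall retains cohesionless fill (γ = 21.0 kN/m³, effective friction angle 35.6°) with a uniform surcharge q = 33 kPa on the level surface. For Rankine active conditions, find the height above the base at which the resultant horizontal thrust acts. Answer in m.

2.13 m

K_a = 0.2641.
Triangular part P₁ = ½K_aγH² = 80.87 at H/3 = 1.800 m; rectangular part P₂ = K_a q H = 47.07 at H/2 = 2.700 m.
ȳ = (P₁·1.800 + P₂·2.700)/(P₁+P₂) = 2.131 m.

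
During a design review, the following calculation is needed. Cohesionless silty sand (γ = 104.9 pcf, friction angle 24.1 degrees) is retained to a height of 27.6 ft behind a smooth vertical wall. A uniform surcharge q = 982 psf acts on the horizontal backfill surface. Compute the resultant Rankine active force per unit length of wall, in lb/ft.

28200 lb/ft

K_a = tan²(45° − φ/2) = 0.4201.
Soil triangle: ½ K_a γ H² = 0.5×0.4201×104.9×27.6² = 16790 lb/ft.
Surcharge rectangle: K_a q H = 0.4201×982×27.6 = 11390 lb/ft.
Total = 16790 + 11390 = 28170 lb/ft.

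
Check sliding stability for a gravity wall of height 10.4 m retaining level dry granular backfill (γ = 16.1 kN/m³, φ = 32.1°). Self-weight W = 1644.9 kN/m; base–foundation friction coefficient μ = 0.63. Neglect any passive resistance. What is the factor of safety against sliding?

3.89

K_a = tan²(45° − 32.1°/2) = 0.3060.
P_a = ½K_aγH² = 0.5×0.3060×16.1×10.4² = 266.4 kN/m, acting at H/3 = 3.467 m above the base.
FS_sliding = μW / P_a = 0.63×1644.9 / 266.4 = 3.890.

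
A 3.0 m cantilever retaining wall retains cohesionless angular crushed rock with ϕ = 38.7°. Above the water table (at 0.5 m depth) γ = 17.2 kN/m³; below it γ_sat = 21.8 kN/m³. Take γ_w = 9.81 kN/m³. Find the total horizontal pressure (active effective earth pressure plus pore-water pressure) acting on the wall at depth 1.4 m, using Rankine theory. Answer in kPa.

K_a = (1 − sin φ)/(1 + sin φ) = 0.2306.
γ' = 21.8 − 9.81 = 11.99 kN/m³.
Effective vertical stress at 1.4 m: σ'_v = 17.2×0.5 + 11.99×0.900 = 19.39 kPa.
σ'_h = K_a σ'_v = 0.2306 × 19.39 = 4.471 kPa; u = γ_w × 0.900 = 8.829 kPa.
Total σ_h = 4.471 + 8.829 = 13.30 kPa.

13.3 kPa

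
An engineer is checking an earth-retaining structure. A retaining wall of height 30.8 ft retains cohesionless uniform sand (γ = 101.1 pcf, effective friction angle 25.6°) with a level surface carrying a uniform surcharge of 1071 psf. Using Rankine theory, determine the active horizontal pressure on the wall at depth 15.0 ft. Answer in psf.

K_a = (1 − sin φ)/(1 + sin φ) = 0.3966.
σ_v = γz + q = 101.1 × 15.0 + 1071 = 2588 psf.
σ_h = K_a σ_v = 0.3966 × 2588 = 1026 psf.

1030 psf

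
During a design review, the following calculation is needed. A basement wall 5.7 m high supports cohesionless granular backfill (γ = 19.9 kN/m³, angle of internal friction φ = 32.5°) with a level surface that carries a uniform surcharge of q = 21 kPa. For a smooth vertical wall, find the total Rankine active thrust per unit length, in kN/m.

K_a = tan²(45° − φ/2) = 0.3010.
Soil triangle: ½ K_a γ H² = 0.5×0.3010×19.9×5.7² = 97.30 kN/m.
Surcharge rectangle: K_a q H = 0.3010×21×5.7 = 36.03 kN/m.
Total = 97.30 + 36.03 = 133.3 kN/m.

133 kN/m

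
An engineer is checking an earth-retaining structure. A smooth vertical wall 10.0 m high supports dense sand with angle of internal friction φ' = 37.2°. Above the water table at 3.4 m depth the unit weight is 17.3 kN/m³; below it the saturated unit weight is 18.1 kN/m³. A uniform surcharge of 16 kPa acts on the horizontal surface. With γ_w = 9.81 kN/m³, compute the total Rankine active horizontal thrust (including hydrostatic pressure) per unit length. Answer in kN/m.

K_a = tan²(45° − φ/2) = 0.2464.
γ' = 18.1 − 9.81 = 8.290 kN/m³. h₂ = H − d_w = 6.6 m.
σ'_h: at surface K_a·q = 3.943; at WT K_a(q+γd_w) = 18.44; at base K_a(q+γd_w+γ'h₂) = 31.92 kPa.
P₁ = ½(3.943+18.44)×3.4 = 38.05; P₂ = ½(18.44+31.92)×6.6 = 166.2; P_w = ½γ_w h₂² = 213.7.
Total = 38.05+166.2+213.7 = 417.9 kN/m.

418 kN/m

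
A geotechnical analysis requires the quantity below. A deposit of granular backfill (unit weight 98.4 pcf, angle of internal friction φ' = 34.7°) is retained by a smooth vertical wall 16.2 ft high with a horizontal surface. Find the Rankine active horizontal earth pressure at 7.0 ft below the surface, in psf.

189 psf

K_a = (1 − sin φ)/(1 + sin φ) = 0.2745.
σ_h = K_a γ z = 0.2745 × 98.4 × 7.0 = 189.1 psf.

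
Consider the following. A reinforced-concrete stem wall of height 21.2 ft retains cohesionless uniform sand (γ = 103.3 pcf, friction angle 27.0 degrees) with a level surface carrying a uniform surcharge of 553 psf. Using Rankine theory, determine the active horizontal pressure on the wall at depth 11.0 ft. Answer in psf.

K_a = (1 − sin φ)/(1 + sin φ) = 0.3755.
σ_v = γz + q = 103.3 × 11.0 + 553 = 1689 psf.
σ_h = K_a σ_v = 0.3755 × 1689 = 634.4 psf.

634 psf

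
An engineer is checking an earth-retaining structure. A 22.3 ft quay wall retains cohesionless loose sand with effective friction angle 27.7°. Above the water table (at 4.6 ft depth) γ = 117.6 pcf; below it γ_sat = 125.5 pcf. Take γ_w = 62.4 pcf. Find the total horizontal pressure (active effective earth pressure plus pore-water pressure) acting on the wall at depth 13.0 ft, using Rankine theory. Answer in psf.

K_a = (1 − sin φ)/(1 + sin φ) = 0.3653.
γ' = 125.5 − 62.4 = 63.10 pcf.
Effective vertical stress at 13.0 ft: σ'_v = 117.6×4.6 + 63.10×8.40 = 1071 psf.
σ'_h = K_a σ'_v = 0.3653 × 1071 = 391.3 psf; u = γ_w × 8.40 = 524.2 psf.
Total σ_h = 391.3 + 524.2 = 915.4 psf.

915 psf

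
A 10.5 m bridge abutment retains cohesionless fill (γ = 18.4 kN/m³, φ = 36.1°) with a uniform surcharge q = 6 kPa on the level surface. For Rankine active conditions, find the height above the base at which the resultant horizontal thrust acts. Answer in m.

3.60 m

K_a = 0.2585.
Triangular part P₁ = ½K_aγH² = 262.2 at H/3 = 3.500 m; rectangular part P₂ = K_a q H = 16.29 at H/2 = 5.250 m.
ȳ = (P₁·3.500 + P₂·5.250)/(P₁+P₂) = 3.602 m.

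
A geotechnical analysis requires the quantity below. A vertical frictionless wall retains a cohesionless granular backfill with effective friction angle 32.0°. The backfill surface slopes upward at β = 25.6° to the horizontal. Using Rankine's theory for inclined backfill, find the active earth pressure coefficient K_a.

0.444

K_a = cos β · (cos β − √(cos²β − cos²φ)) / (cos β + √(cos²β − cos²φ)).
cos β = 0.9018, cos φ = 0.8480, √(cos²β − cos²φ) = 0.3068.
K_a = 0.9018 × (0.9018 − 0.3068)/(0.9018 + 0.3068) = 0.4440.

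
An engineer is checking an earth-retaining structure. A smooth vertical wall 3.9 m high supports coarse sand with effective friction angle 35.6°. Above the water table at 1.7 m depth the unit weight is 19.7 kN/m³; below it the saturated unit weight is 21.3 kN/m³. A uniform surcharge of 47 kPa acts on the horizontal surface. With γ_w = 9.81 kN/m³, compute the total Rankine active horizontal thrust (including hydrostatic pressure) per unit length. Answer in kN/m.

K_a = tan²(45° − φ/2) = 0.2641.
γ' = 21.3 − 9.81 = 11.49 kN/m³. h₂ = H − d_w = 2.2 m.
σ'_h: at surface K_a·q = 12.41; at WT K_a(q+γd_w) = 21.26; at base K_a(q+γd_w+γ'h₂) = 27.94 kPa.
P₁ = ½(12.41+21.26)×1.7 = 28.62; P₂ = ½(21.26+27.94)×2.2 = 54.11; P_w = ½γ_w h₂² = 23.74.
Total = 28.62+54.11+23.74 = 106.5 kN/m.

106 kN/m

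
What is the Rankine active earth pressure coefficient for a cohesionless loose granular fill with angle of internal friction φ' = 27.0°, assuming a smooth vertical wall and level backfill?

K_a = tan²(45° − φ/2) = tan²(31.50°) = 0.3755.

0.376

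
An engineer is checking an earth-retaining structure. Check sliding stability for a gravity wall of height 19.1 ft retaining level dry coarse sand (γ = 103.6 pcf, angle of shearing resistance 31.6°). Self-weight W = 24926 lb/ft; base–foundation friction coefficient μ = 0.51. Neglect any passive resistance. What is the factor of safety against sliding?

K_a = tan²(45° − 31.6°/2) = 0.3123.
P_a = ½K_aγH² = 0.5×0.3123×103.6×19.1² = 5902 lb/ft, acting at H/3 = 6.367 ft above the base.
FS_sliding = μW / P_a = 0.51×24926 / 5902 = 2.154.

2.15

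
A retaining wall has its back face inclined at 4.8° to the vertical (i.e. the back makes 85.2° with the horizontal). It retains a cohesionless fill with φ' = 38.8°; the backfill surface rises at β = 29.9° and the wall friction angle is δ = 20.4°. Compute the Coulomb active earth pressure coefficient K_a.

K_a = sin²(α+φ) / [sin²α · sin(α−δ) · (1 + √{sin(φ+δ)sin(φ−β) / (sin(α−δ)sin(α+β))})²].
With α = 85.2°, φ = 38.8°, δ = 20.4°, β = 29.9°: K_a = 0.3888.

0.389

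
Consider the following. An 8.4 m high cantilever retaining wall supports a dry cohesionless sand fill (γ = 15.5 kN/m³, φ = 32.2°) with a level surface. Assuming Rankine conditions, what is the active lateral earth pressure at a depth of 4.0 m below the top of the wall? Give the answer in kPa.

K_a = (1 − sin φ)/(1 + sin φ) = 0.3047.
σ_h = K_a γ z = 0.3047 × 15.5 × 4.0 = 18.89 kPa.

18.9 kPa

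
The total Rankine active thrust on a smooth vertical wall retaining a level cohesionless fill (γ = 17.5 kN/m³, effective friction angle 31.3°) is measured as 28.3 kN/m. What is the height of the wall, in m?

3.20 m

K_a = 0.3162. P_a = ½ K_a γ H² ⇒ H = √(2P_a/(K_a γ)).
H = √(2×28.3/(0.3162×17.5)) = 3.198 m.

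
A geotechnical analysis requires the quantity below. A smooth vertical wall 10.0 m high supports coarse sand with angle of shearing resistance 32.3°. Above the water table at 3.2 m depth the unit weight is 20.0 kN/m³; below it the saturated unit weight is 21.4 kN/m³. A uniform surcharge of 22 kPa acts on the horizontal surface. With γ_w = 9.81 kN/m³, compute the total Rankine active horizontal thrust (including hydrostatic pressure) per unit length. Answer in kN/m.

K_a = tan²(45° − φ/2) = 0.3035.
γ' = 21.4 − 9.81 = 11.59 kN/m³. h₂ = H − d_w = 6.8 m.
σ'_h: at surface K_a·q = 6.677; at WT K_a(q+γd_w) = 26.10; at base K_a(q+γd_w+γ'h₂) = 50.02 kPa.
P₁ = ½(6.677+26.10)×3.2 = 52.44; P₂ = ½(26.10+50.02)×6.8 = 258.8; P_w = ½γ_w h₂² = 226.8.
Total = 52.44+258.8+226.8 = 538.0 kN/m.

538 kN/m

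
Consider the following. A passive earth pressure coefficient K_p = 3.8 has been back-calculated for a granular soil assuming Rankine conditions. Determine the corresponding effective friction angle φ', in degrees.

35.7°

K_p = (1+sin φ)/(1−sin φ) ⇒ sin φ = (K_p − 1)/(K_p + 1) = 0.5833.
φ = arcsin(0.5833) = 35.69°.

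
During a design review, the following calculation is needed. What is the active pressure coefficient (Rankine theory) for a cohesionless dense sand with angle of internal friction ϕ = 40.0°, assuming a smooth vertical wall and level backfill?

0.217

K_a = tan²(45° − φ/2) = tan²(25.00°) = 0.2174.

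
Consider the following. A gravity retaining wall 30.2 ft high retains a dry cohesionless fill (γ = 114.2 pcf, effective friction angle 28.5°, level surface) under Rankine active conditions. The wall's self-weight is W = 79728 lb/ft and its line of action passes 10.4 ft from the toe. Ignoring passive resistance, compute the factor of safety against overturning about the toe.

4.47

K_a = tan²(45° − 28.5°/2) = 0.3540.
P_a = ½K_aγH² = 0.5×0.3540×114.2×30.2² = 18430 lb/ft, acting at H/3 = 10.07 ft above the base.
Overturning moment M_o = P_a × H/3 = 18430 × 10.07 = 185600.
Resisting moment M_r = W × 10.4 = 79728 × 10.4 = 829200.
FS_overturning = M_r/M_o = 829200/185600 = 4.469.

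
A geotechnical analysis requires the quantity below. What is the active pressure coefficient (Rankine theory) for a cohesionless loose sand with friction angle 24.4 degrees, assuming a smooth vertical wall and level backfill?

K_a = (1 − sin φ)/(1 + sin φ) = (1 − sin 24.4°)/(1 + sin 24.4°) = 0.4153.

0.415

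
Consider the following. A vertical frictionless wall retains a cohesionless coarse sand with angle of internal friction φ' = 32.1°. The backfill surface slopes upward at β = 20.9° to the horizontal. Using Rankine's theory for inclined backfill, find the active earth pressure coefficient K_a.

0.380

K_a = cos β · (cos β − √(cos²β − cos²φ)) / (cos β + √(cos²β − cos²φ)).
cos β = 0.9342, cos φ = 0.8471, √(cos²β − cos²φ) = 0.3939.
K_a = 0.9342 × (0.9342 − 0.3939)/(0.9342 + 0.3939) = 0.3801.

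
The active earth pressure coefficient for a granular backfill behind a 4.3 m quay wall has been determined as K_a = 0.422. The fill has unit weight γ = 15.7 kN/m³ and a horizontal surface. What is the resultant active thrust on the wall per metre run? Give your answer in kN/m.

61.3 kN/m

P = ½ K_a γ H² = 0.5 × 0.422 × 15.7 × 4.3² = 61.25 kN/m.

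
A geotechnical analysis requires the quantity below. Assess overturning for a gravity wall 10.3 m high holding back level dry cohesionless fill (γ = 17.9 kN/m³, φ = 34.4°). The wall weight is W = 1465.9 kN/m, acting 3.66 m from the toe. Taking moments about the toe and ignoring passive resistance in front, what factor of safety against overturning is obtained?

5.92

K_a = tan²(45° − 34.4°/2) = 0.2780.
P_a = ½K_aγH² = 0.5×0.2780×17.9×10.3² = 263.9 kN/m, acting at H/3 = 3.433 m above the base.
Overturning moment M_o = P_a × H/3 = 263.9 × 3.433 = 906.2.
Resisting moment M_r = W × 3.66 = 1465.9 × 3.66 = 5365.
FS_overturning = M_r/M_o = 5365/906.2 = 5.920.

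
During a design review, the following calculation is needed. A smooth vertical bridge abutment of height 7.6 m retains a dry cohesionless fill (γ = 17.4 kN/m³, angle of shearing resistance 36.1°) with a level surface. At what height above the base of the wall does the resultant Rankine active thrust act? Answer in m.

2.53 m

K_a = 0.2585.
The pressure distribution is triangular, so the resultant acts at H/3 above the base = 7.6/3 = 2.533 m.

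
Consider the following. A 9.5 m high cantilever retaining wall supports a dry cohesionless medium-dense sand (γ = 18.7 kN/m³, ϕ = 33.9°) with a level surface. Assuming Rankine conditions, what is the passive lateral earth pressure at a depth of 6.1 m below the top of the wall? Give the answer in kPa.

402 kPa

K_p = (1 + sin φ)/(1 − sin φ) = 3.522.
σ_h = K_p γ z = 3.522 × 18.7 × 6.1 = 401.8 kPa.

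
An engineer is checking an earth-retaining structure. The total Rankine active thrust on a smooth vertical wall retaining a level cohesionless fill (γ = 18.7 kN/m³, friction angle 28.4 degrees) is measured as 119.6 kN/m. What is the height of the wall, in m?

6.00 m

K_a = 0.3554. P_a = ½ K_a γ H² ⇒ H = √(2P_a/(K_a γ)).
H = √(2×119.6/(0.3554×18.7)) = 6.000 m.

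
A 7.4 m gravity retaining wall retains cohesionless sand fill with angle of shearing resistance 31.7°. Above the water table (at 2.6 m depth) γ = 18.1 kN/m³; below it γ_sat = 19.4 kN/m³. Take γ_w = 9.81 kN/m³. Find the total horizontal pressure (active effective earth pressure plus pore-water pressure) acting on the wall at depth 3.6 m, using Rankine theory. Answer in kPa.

K_a = (1 − sin φ)/(1 + sin φ) = 0.3111.
γ' = 19.4 − 9.81 = 9.590 kN/m³.
Effective vertical stress at 3.6 m: σ'_v = 18.1×2.6 + 9.590×1.00 = 56.65 kPa.
σ'_h = K_a σ'_v = 0.3111 × 56.65 = 17.62 kPa; u = γ_w × 1.00 = 9.810 kPa.
Total σ_h = 17.62 + 9.810 = 27.43 kPa.

27.4 kPa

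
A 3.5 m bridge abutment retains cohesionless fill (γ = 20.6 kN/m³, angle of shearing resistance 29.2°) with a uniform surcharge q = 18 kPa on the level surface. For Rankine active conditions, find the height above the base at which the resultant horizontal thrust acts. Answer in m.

K_a = 0.3442.
Triangular part P₁ = ½K_aγH² = 43.43 at H/3 = 1.167 m; rectangular part P₂ = K_a q H = 21.69 at H/2 = 1.750 m.
ȳ = (P₁·1.167 + P₂·1.750)/(P₁+P₂) = 1.361 m.

1.36 m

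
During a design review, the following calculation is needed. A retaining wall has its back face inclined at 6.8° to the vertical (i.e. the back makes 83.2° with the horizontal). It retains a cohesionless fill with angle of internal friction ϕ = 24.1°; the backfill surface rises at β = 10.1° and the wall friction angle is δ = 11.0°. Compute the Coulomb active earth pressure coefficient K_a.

K_a = sin²(α+φ) / [sin²α · sin(α−δ) · (1 + √{sin(φ+δ)sin(φ−β) / (sin(α−δ)sin(α+β))})²].
With α = 83.2°, φ = 24.1°, δ = 11.0°, β = 10.1°: K_a = 0.5080.

0.508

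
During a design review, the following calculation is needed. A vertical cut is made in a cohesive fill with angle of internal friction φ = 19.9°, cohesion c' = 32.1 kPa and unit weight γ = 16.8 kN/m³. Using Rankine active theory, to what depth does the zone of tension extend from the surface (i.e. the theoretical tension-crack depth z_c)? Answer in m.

5.45 m

K_a = tan²(45° − 19.9°/2) = 0.4921; √K_a = 0.7015.
The active pressure is zero where K_a γ z = 2c√K_a, so z_c = 2c/(γ√K_a) = 2×32.1/(16.8×0.7015) = 5.447 m.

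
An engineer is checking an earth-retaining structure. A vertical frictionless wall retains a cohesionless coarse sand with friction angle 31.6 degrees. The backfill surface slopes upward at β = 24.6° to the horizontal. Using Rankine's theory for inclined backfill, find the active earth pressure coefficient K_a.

0.438

K_a = cos β · (cos β − √(cos²β − cos²φ)) / (cos β + √(cos²β − cos²φ)).
cos β = 0.9092, cos φ = 0.8517, √(cos²β − cos²φ) = 0.3182.
K_a = 0.9092 × (0.9092 − 0.3182)/(0.9092 + 0.3182) = 0.4378.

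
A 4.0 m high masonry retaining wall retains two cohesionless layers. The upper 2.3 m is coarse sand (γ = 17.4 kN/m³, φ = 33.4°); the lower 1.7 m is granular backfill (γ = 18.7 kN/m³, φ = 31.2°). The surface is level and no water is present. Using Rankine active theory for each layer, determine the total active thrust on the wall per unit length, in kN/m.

43.5 kN/m

K_a1 = tan²(45°−33.4°/2) = 0.2899; K_a2 = tan²(45°−31.2°/2) = 0.3175.
Layer 1: σ at base = K_a1 γ₁ h₁ = 11.60 kPa; P₁ = ½×11.60×2.3 = 13.34.
Layer 2: σ_v at top = γ₁h₁ = 40.02; σ_h top = K_a2×40.02 = 12.71; σ_h base = K_a2×(40.02+18.7×1.7) = 22.80.
P₂ = ½(12.71+22.80)×1.7 = 30.18. Total P_a = 13.34+30.18 = 43.52 kN/m.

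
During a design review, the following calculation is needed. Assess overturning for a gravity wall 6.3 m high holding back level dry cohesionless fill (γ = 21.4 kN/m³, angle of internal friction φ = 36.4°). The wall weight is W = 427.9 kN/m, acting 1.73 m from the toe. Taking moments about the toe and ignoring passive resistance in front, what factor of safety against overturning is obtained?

3.25

K_a = tan²(45° − 36.4°/2) = 0.2552.
P_a = ½K_aγH² = 0.5×0.2552×21.4×6.3² = 108.4 kN/m, acting at H/3 = 2.100 m above the base.
Overturning moment M_o = P_a × H/3 = 108.4 × 2.100 = 227.6.
Resisting moment M_r = W × 1.73 = 427.9 × 1.73 = 740.3.
FS_overturning = M_r/M_o = 740.3/227.6 = 3.253.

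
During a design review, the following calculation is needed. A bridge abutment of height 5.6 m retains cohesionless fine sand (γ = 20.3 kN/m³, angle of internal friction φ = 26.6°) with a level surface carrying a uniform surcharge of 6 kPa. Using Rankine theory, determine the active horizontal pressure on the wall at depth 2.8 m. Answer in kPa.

K_a = (1 − sin φ)/(1 + sin φ) = 0.3814.
σ_v = γz + q = 20.3 × 2.8 + 6 = 62.84 kPa.
σ_h = K_a σ_v = 0.3814 × 62.84 = 23.97 kPa.

24.0 kPa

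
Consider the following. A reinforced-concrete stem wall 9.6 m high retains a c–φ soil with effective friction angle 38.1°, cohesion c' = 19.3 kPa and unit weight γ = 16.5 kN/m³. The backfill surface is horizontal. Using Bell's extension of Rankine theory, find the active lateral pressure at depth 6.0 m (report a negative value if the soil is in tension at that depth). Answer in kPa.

4.66 kPa

K_a = (1 − sin φ)/(1 + sin φ) = 0.2368.
σ_a = K_a γ z − 2c√K_a = 0.2368×16.5×6.0 − 2×19.3×0.4867 = 4.661 kPa.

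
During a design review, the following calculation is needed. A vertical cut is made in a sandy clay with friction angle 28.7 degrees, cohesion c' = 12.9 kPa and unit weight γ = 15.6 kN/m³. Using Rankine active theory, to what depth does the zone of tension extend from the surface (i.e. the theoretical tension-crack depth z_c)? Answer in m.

K_a = tan²(45° − 28.7°/2) = 0.3511; √K_a = 0.5926.
The active pressure is zero where K_a γ z = 2c√K_a, so z_c = 2c/(γ√K_a) = 2×12.9/(15.6×0.5926) = 2.791 m.

2.79 m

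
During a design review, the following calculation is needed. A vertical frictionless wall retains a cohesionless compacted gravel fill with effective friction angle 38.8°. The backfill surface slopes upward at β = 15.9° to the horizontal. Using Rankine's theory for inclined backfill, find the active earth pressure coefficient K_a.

0.251

K_a = cos β · (cos β − √(cos²β − cos²φ)) / (cos β + √(cos²β − cos²φ)).
cos β = 0.9617, cos φ = 0.7793, √(cos²β − cos²φ) = 0.5635.
K_a = 0.9617 × (0.9617 − 0.5635)/(0.9617 + 0.5635) = 0.2511.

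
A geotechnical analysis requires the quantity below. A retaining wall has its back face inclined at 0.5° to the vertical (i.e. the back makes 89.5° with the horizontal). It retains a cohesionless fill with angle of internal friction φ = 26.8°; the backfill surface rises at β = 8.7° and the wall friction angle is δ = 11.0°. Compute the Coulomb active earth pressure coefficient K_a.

0.394

K_a = sin²(α+φ) / [sin²α · sin(α−δ) · (1 + √{sin(φ+δ)sin(φ−β) / (sin(α−δ)sin(α+β))})²].
With α = 89.5°, φ = 26.8°, δ = 11.0°, β = 8.7°: K_a = 0.3939.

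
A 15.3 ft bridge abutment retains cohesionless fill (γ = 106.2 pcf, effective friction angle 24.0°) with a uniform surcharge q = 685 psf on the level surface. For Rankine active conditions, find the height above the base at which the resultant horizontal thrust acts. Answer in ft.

6.27 ft

K_a = 0.4217.
Triangular part P₁ = ½K_aγH² = 5242 at H/3 = 5.100 ft; rectangular part P₂ = K_a q H = 4420 at H/2 = 7.650 ft.
ȳ = (P₁·5.100 + P₂·7.650)/(P₁+P₂) = 6.266 ft.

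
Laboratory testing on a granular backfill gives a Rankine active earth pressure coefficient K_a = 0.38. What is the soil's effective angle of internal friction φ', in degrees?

K_a = tan²(45° − φ/2) ⇒ 45° − φ/2 = arctan(√0.38) = 31.65°.
φ = 2(45° − 31.65°) = 26.70°.

26.7°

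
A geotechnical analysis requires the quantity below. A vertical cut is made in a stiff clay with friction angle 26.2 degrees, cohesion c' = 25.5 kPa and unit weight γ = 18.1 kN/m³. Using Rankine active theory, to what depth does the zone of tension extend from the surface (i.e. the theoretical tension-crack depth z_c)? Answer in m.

K_a = tan²(45° − 26.2°/2) = 0.3874; √K_a = 0.6224.
The active pressure is zero where K_a γ z = 2c√K_a, so z_c = 2c/(γ√K_a) = 2×25.5/(18.1×0.6224) = 4.527 m.

4.53 m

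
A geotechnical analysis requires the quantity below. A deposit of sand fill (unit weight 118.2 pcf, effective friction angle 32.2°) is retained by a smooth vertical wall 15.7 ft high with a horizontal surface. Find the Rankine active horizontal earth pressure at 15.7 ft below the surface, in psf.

K_a = (1 − sin φ)/(1 + sin φ) = 0.3047.
σ_h = K_a γ z = 0.3047 × 118.2 × 15.7 = 565.5 psf.

566 psf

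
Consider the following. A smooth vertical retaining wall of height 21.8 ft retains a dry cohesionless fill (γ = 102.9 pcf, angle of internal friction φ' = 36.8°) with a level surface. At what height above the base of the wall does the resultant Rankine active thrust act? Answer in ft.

K_a = 0.2508.
The pressure distribution is triangular, so the resultant acts at H/3 above the base = 21.8/3 = 7.267 ft.

7.27 ft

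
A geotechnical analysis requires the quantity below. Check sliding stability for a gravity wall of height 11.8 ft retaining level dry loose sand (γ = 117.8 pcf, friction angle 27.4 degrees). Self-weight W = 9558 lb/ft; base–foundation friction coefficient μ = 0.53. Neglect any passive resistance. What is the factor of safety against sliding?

K_a = tan²(45° − 27.4°/2) = 0.3697.
P_a = ½K_aγH² = 0.5×0.3697×117.8×11.8² = 3032 lb/ft, acting at H/3 = 3.933 ft above the base.
FS_sliding = μW / P_a = 0.53×9558 / 3032 = 1.671.

1.67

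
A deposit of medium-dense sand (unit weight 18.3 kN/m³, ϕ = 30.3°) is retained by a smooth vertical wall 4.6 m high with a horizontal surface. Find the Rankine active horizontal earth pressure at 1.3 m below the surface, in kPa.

K_a = (1 − sin φ)/(1 + sin φ) = 0.3293.
σ_h = K_a γ z = 0.3293 × 18.3 × 1.3 = 7.835 kPa.

7.83 kPa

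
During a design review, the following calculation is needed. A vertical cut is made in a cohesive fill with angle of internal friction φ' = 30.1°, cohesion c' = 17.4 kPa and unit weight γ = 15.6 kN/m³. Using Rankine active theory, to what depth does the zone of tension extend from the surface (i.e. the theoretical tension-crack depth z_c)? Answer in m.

K_a = tan²(45° − 30.1°/2) = 0.3320; √K_a = 0.5762.
The active pressure is zero where K_a γ z = 2c√K_a, so z_c = 2c/(γ√K_a) = 2×17.4/(15.6×0.5762) = 3.872 m.

3.87 m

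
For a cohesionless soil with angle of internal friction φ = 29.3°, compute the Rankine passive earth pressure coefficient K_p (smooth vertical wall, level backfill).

2.92

K_p = (1 + sin φ)/(1 − sin φ) = tan²(45° + 29.3°/2) = 2.917.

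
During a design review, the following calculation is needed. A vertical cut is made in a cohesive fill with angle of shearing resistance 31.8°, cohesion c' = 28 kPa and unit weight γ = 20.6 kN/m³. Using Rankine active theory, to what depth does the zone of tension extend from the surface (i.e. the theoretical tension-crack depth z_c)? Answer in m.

4.88 m

K_a = tan²(45° − 31.8°/2) = 0.3098; √K_a = 0.5566.
The active pressure is zero where K_a γ z = 2c√K_a, so z_c = 2c/(γ√K_a) = 2×28/(20.6×0.5566) = 4.884 m.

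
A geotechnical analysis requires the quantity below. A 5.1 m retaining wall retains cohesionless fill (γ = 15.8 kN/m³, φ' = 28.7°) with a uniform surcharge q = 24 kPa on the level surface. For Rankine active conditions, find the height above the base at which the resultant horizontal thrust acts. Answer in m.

2.02 m

K_a = 0.3511.
Triangular part P₁ = ½K_aγH² = 72.15 at H/3 = 1.700 m; rectangular part P₂ = K_a q H = 42.98 at H/2 = 2.550 m.
ȳ = (P₁·1.700 + P₂·2.550)/(P₁+P₂) = 2.017 m.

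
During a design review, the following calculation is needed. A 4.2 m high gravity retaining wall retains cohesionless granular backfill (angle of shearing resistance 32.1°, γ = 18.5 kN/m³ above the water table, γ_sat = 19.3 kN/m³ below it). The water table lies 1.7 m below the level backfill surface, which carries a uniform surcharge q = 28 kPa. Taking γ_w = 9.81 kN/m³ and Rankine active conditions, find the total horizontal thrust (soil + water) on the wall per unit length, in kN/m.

K_a = tan²(45° − φ/2) = 0.3060.
γ' = 19.3 − 9.81 = 9.490 kN/m³. h₂ = H − d_w = 2.5 m.
σ'_h: at surface K_a·q = 8.568; at WT K_a(q+γd_w) = 18.19; at base K_a(q+γd_w+γ'h₂) = 25.45 kPa.
P₁ = ½(8.568+18.19)×1.7 = 22.75; P₂ = ½(18.19+25.45)×2.5 = 54.55; P_w = ½γ_w h₂² = 30.66.
Total = 22.75+54.55+30.66 = 108.0 kN/m.

108 kN/m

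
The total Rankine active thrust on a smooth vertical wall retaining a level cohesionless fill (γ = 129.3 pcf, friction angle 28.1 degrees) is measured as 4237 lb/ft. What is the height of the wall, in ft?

K_a = 0.3596. P_a = ½ K_a γ H² ⇒ H = √(2P_a/(K_a γ)).
H = √(2×4237/(0.3596×129.3)) = 13.50 ft.

13.5 ft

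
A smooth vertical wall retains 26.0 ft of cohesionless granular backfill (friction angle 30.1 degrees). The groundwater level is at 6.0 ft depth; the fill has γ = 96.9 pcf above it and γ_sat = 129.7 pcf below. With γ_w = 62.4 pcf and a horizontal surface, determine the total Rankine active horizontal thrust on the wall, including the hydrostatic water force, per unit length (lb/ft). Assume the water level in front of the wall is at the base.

K_a = tan²(45° − φ/2) = 0.3320.
γ' = 129.7 − 62.4 = 67.30 pcf. Depth below WT = 20.0 ft.
σ'_h at WT = K_a γ d_w = 193.0 psf; at base = 193.0 + K_a γ' × 20.0 = 639.9 psf.
P₁ (0–6.0 ft) = ½×193.0×6.0 = 579.1. P₂ (6.0–26.0 ft) = ½(193.0+639.9)×20.0 = 8329.
P_w = ½ γ_w h₂² = 0.5×62.4×20.0² = 12480. Total = 579.1+8329+12480 = 21390 lb/ft.

21400 lb/ft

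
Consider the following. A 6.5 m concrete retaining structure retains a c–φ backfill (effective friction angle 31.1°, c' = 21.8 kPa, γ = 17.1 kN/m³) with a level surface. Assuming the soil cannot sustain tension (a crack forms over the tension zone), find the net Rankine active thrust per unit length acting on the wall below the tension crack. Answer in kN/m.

10.7 kN/m

K_a = 0.3188; √K_a = 0.5646.
Tension-crack depth z_c = 2c/(γ√K_a) = 2×21.8/(17.1×0.5646) = 4.516 m.
σ_a at base = K_a γ H − 2c√K_a = 0.3188×17.1×6.5 − 2×21.8×0.5646 = 10.82 kPa.
P_a = ½ × 10.82 × (H − z_c) = 0.5×10.82×1.984 = 10.73 kN/m.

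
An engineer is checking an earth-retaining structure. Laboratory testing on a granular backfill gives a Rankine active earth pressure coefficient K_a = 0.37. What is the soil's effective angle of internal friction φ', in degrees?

K_a = tan²(45° − φ/2) ⇒ 45° − φ/2 = arctan(√0.37) = 31.31°.
φ = 2(45° − 31.31°) = 27.38°.

27.4°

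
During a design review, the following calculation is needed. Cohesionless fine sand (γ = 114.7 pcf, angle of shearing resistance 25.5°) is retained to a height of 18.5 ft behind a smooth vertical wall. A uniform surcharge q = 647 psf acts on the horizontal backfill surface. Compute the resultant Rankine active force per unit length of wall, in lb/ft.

12600 lb/ft

K_a = tan²(45° − φ/2) = 0.3981.
Soil triangle: ½ K_a γ H² = 0.5×0.3981×114.7×18.5² = 7814 lb/ft.
Surcharge rectangle: K_a q H = 0.3981×647×18.5 = 4765 lb/ft.
Total = 7814 + 4765 = 12580 lb/ft.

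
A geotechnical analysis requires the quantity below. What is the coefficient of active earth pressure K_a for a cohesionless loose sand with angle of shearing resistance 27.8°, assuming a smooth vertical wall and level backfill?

K_a = (1 − sin φ)/(1 + sin φ) = (1 − sin 27.8°)/(1 + sin 27.8°) = 0.3639.

0.364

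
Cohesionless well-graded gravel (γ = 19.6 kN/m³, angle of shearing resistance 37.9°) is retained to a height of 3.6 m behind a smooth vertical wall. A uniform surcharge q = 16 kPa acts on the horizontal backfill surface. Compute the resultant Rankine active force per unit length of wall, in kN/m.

K_a = tan²(45° − φ/2) = 0.2389.
Soil triangle: ½ K_a γ H² = 0.5×0.2389×19.6×3.6² = 30.35 kN/m.
Surcharge rectangle: K_a q H = 0.2389×16×3.6 = 13.76 kN/m.
Total = 30.35 + 13.76 = 44.11 kN/m.

44.1 kN/m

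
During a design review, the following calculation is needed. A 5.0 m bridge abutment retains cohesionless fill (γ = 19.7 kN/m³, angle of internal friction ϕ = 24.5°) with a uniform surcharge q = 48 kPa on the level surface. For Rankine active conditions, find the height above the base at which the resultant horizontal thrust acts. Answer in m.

2.08 m

K_a = 0.4137.
Triangular part P₁ = ½K_aγH² = 101.9 at H/3 = 1.667 m; rectangular part P₂ = K_a q H = 99.30 at H/2 = 2.500 m.
ȳ = (P₁·1.667 + P₂·2.500)/(P₁+P₂) = 2.078 m.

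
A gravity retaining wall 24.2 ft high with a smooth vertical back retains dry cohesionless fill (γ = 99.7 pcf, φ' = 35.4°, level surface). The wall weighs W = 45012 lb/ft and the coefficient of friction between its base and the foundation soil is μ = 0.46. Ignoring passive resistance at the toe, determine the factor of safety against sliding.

2.66

K_a = tan²(45° − 35.4°/2) = 0.2664.
P_a = ½K_aγH² = 0.5×0.2664×99.7×24.2² = 7777 lb/ft, acting at H/3 = 8.067 ft above the base.
FS_sliding = μW / P_a = 0.46×45012 / 7777 = 2.662.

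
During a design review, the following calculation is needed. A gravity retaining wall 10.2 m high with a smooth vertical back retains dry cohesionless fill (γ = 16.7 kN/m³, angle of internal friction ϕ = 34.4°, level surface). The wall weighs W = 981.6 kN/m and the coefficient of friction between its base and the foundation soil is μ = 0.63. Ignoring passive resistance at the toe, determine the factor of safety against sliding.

K_a = tan²(45° − 34.4°/2) = 0.2780.
P_a = ½K_aγH² = 0.5×0.2780×16.7×10.2² = 241.5 kN/m, acting at H/3 = 3.400 m above the base.
FS_sliding = μW / P_a = 0.63×981.6 / 241.5 = 2.561.

2.56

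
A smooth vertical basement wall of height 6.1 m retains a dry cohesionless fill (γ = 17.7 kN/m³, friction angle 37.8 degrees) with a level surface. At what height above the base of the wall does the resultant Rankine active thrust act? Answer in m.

2.03 m

K_a = 0.2400.
The pressure distribution is triangular, so the resultant acts at H/3 above the base = 6.1/3 = 2.033 m.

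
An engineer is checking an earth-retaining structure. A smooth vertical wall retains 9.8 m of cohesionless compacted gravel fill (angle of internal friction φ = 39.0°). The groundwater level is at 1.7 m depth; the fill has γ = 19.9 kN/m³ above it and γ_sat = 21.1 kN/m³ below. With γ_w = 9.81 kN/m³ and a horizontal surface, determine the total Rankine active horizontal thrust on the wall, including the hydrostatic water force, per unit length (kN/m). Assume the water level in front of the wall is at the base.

475 kN/m

K_a = tan²(45° − φ/2) = 0.2275.
γ' = 21.1 − 9.81 = 11.29 kN/m³. Depth below WT = 8.1 m.
σ'_h at WT = K_a γ d_w = 7.697 kPa; at base = 7.697 + K_a γ' × 8.1 = 28.50 kPa.
P₁ (0–1.7 m) = ½×7.697×1.7 = 6.542. P₂ (1.7–9.8 m) = ½(7.697+28.50)×8.1 = 146.6.
P_w = ½ γ_w h₂² = 0.5×9.81×8.1² = 321.8. Total = 6.542+146.6+321.8 = 475.0 kN/m.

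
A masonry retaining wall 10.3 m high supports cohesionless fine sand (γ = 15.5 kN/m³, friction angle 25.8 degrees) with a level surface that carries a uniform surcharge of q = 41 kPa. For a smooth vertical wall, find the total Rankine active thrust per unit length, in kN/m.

K_a = tan²(45° − φ/2) = 0.3935.
Soil triangle: ½ K_a γ H² = 0.5×0.3935×15.5×10.3² = 323.5 kN/m.
Surcharge rectangle: K_a q H = 0.3935×41×10.3 = 166.2 kN/m.
Total = 323.5 + 166.2 = 489.7 kN/m.

490 kN/m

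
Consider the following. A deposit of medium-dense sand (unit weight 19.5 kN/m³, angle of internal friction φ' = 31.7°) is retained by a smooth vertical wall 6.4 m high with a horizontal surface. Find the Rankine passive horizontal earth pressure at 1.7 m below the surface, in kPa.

107 kPa

K_p = (1 + sin φ)/(1 − sin φ) = 3.215.
σ_h = K_p γ z = 3.215 × 19.5 × 1.7 = 106.6 kPa.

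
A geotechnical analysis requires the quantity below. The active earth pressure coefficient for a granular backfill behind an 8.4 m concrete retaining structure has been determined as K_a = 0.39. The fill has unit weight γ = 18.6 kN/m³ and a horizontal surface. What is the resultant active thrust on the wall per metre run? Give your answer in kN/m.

P = ½ K_a γ H² = 0.5 × 0.39 × 18.6 × 8.4² = 255.9 kN/m.

256 kN/m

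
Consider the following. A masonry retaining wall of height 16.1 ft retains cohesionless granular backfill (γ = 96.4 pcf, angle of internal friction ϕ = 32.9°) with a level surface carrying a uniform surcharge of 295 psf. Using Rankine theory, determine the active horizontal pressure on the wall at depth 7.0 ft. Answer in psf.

287 psf

K_a = (1 − sin φ)/(1 + sin φ) = 0.2960.
σ_v = γz + q = 96.4 × 7.0 + 295 = 969.8 psf.
σ_h = K_a σ_v = 0.2960 × 969.8 = 287.1 psf.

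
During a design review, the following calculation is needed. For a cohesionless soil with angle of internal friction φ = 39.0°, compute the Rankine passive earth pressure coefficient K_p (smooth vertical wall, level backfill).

4.40

K_p = (1 + sin φ)/(1 − sin φ) = tan²(45° + 39.0°/2) = 4.395.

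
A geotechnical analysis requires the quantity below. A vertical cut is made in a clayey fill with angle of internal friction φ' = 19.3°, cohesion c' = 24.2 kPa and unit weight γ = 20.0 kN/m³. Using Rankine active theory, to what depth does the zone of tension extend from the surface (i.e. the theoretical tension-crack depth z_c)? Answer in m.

3.41 m

K_a = tan²(45° − 19.3°/2) = 0.5032; √K_a = 0.7094.
The active pressure is zero where K_a γ z = 2c√K_a, so z_c = 2c/(γ√K_a) = 2×24.2/(20.0×0.7094) = 3.412 m.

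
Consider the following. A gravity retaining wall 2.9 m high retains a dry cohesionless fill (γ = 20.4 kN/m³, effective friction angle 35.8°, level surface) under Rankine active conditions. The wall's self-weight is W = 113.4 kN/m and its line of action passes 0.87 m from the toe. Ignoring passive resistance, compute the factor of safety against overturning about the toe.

4.54

K_a = tan²(45° − 35.8°/2) = 0.2619.
P_a = ½K_aγH² = 0.5×0.2619×20.4×2.9² = 22.46 kN/m, acting at H/3 = 0.9667 m above the base.
Overturning moment M_o = P_a × H/3 = 22.46 × 0.9667 = 21.71.
Resisting moment M_r = W × 0.87 = 113.4 × 0.87 = 98.66.
FS_overturning = M_r/M_o = 98.66/21.71 = 4.543.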